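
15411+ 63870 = 79281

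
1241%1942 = 1241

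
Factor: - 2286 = -2^1 * 3^2*127^1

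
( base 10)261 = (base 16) 105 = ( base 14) 149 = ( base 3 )100200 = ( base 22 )bj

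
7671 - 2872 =4799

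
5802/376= 15 + 81/188 = 15.43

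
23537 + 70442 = 93979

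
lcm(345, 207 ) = 1035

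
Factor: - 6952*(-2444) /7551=2^5 *3^(  -  2 )*11^1*13^1*47^1*79^1*839^ ( - 1 ) =16990688/7551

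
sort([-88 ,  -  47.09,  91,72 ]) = [-88,- 47.09 , 72,91 ]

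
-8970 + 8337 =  - 633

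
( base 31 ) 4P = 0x95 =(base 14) A9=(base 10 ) 149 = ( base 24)65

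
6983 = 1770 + 5213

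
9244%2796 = 856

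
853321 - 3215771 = - 2362450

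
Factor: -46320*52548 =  - 2434023360 = - 2^6*3^2*5^1*29^1*151^1*193^1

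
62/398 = 31/199= 0.16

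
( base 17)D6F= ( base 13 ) 19C0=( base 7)14203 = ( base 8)7442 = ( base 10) 3874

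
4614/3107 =1+1507/3107 = 1.49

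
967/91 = 967/91 = 10.63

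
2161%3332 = 2161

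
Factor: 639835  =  5^1* 7^1 * 101^1 * 181^1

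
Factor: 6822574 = 2^1*11^1*310117^1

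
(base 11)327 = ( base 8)610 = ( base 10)392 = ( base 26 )f2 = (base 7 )1100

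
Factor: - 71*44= - 2^2*11^1*71^1  =  - 3124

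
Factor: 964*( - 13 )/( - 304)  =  2^( - 2 )*13^1*19^( - 1)*241^1= 3133/76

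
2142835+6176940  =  8319775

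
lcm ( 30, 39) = 390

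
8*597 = 4776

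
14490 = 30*483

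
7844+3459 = 11303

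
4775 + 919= 5694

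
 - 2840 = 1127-3967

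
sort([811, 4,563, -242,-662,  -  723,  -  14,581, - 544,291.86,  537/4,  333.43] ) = [ - 723,-662, - 544,- 242, - 14, 4, 537/4, 291.86, 333.43,  563 , 581,  811]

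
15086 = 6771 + 8315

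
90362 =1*90362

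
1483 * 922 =1367326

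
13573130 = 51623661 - 38050531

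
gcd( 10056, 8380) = 1676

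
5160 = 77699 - 72539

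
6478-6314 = 164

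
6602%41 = 1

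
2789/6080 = 2789/6080 = 0.46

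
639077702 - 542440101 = 96637601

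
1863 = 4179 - 2316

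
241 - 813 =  - 572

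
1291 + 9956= 11247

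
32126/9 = 3569+5/9 = 3569.56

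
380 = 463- 83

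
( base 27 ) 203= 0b10110110101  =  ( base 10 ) 1461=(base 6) 10433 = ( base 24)2CL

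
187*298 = 55726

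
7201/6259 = 7201/6259 = 1.15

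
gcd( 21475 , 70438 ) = 859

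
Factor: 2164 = 2^2*541^1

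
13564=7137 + 6427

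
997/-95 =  - 11 + 48/95 = -  10.49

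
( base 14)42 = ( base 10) 58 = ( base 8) 72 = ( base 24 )2a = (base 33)1p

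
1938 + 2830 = 4768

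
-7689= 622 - 8311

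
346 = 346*1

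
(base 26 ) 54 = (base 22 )62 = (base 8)206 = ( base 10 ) 134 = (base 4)2012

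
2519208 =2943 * 856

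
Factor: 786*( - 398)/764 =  - 3^1*131^1 * 191^(-1 ) *199^1 = - 78207/191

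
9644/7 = 9644/7 =1377.71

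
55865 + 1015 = 56880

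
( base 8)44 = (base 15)26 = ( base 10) 36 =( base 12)30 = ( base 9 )40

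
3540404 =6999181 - 3458777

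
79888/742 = 39944/371 = 107.67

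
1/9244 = 1/9244=0.00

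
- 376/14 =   -  27 +1/7  =  - 26.86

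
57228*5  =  286140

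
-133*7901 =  -1050833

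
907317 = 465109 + 442208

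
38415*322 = 12369630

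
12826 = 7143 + 5683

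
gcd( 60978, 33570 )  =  6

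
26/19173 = 26/19173 =0.00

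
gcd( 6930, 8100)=90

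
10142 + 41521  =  51663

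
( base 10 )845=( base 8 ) 1515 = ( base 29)104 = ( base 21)1j5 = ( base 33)PK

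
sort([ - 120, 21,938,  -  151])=[ - 151, - 120,21,938]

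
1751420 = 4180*419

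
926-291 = 635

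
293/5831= 293/5831=0.05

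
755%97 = 76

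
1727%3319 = 1727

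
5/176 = 5/176=0.03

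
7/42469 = 1/6067 = 0.00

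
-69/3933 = -1 + 56/57  =  -0.02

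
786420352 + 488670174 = 1275090526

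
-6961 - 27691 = -34652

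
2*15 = 30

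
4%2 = 0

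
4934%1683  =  1568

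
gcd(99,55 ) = 11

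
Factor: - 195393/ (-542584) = 2^(-3)*3^1*7^( - 1)*11^1*31^1 * 191^1*9689^( - 1 )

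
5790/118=2895/59 = 49.07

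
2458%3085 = 2458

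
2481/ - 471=-6 + 115/157=-5.27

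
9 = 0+9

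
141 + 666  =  807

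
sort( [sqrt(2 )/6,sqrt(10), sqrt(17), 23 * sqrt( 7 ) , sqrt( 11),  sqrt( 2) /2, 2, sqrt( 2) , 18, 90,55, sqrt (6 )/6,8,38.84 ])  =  [sqrt(2)/6, sqrt( 6)/6, sqrt(2 ) /2, sqrt( 2),2, sqrt( 10),sqrt ( 11),sqrt ( 17 ),8, 18,38.84, 55,  23 * sqrt( 7),90]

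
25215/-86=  - 294 + 69/86 = - 293.20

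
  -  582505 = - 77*7565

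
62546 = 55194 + 7352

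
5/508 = 5/508 = 0.01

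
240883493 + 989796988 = 1230680481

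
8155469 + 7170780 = 15326249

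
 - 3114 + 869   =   - 2245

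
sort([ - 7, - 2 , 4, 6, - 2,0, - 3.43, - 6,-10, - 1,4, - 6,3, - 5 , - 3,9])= [-10 ,  -  7, - 6 , - 6 , - 5, - 3.43,-3,-2 , - 2, - 1, 0,3,4,4,6, 9]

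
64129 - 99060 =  - 34931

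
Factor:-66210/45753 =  - 22070/15251 = - 2^1*5^1*101^( - 1)*151^( - 1 )*2207^1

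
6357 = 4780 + 1577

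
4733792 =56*84532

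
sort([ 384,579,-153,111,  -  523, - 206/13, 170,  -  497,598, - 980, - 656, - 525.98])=[ - 980, - 656, - 525.98, - 523, - 497, -153,-206/13, 111,170, 384,579,598] 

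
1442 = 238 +1204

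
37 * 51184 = 1893808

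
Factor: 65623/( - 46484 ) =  - 2^(-2 )* 137^1*479^1* 11621^(  -  1 ) 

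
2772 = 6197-3425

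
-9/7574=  - 9/7574= -  0.00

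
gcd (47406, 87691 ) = 1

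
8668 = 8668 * 1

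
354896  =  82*4328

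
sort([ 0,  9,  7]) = [ 0, 7, 9 ]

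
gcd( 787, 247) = 1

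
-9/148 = - 9/148 = -0.06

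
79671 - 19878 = 59793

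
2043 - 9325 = -7282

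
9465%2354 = 49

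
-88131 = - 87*1013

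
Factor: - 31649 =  - 31649^1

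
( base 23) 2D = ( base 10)59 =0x3b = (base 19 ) 32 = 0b111011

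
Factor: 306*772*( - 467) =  - 110320344 = - 2^3*3^2 * 17^1*193^1*467^1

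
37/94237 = 37/94237 = 0.00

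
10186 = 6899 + 3287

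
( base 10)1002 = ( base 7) 2631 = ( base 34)tg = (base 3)1101010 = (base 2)1111101010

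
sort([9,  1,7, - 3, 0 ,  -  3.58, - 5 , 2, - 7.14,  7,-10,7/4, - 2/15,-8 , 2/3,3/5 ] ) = [ - 10,-8,-7.14 , - 5,- 3.58, - 3,- 2/15,0, 3/5, 2/3 , 1, 7/4, 2 , 7, 7,9]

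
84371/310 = 84371/310 = 272.16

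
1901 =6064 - 4163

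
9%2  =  1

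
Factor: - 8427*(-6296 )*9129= 2^3*3^2*17^1 * 53^2*179^1 * 787^1 = 484351802568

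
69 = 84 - 15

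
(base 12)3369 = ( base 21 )CJ6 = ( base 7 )22416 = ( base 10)5697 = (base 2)1011001000001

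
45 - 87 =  - 42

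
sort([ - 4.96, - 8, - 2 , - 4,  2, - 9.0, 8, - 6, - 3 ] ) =[  -  9.0, - 8, - 6,  -  4.96,-4, - 3,- 2,2 , 8]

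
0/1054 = 0 = 0.00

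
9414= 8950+464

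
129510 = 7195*18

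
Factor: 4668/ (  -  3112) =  - 3/2 = - 2^ (-1 ) * 3^1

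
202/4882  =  101/2441 = 0.04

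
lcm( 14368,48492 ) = 387936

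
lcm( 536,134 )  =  536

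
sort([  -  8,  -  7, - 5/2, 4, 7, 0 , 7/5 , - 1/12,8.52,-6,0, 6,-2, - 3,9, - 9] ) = [ - 9, - 8, - 7,-6, - 3, - 5/2, - 2 , -1/12,0,0,7/5,4, 6, 7,8.52, 9] 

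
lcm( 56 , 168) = 168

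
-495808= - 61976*8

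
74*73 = 5402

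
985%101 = 76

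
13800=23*600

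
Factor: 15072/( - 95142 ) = -2^4*101^( - 1)=-16/101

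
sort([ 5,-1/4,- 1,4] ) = [  -  1, - 1/4,4, 5 ] 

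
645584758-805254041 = -159669283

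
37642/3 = 12547+1/3  =  12547.33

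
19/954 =19/954 = 0.02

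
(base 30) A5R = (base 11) 6993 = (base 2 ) 10001111011001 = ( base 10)9177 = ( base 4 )2033121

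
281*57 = 16017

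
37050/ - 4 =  - 18525/2  =  - 9262.50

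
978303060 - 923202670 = 55100390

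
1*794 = 794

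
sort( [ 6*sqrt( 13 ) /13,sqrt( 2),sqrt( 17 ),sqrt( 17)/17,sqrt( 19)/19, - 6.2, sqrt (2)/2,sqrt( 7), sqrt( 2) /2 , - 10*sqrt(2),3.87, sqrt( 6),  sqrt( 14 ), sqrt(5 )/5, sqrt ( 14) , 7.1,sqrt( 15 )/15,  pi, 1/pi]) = [ - 10*sqrt( 2 ), - 6.2, sqrt( 19) /19 , sqrt( 17)/17, sqrt ( 15)/15 , 1/pi,  sqrt(5) /5,  sqrt( 2)/2,sqrt(2)/2 , sqrt( 2 ), 6*sqrt( 13)/13,sqrt( 6),sqrt(7 ), pi,sqrt( 14 ),sqrt( 14), 3.87, sqrt(17) , 7.1] 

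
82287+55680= 137967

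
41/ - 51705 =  - 41/51705 = - 0.00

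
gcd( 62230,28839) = 1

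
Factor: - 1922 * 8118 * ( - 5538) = 86408284248= 2^3*3^3*11^1 * 13^1 * 31^2 * 41^1*71^1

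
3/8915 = 3/8915 = 0.00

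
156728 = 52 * 3014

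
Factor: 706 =2^1*353^1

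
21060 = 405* 52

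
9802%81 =1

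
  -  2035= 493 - 2528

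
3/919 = 3/919 = 0.00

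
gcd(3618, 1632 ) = 6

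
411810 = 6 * 68635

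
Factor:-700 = -2^2*5^2*7^1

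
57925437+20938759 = 78864196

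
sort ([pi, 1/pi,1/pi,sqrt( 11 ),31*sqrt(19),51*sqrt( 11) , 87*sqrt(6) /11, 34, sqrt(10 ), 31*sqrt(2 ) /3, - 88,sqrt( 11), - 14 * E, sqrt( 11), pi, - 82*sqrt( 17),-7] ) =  [ - 82*sqrt( 17), - 88,-14 * E, - 7,1/pi  ,  1/pi,  pi,pi, sqrt(10), sqrt(11), sqrt( 11 ), sqrt( 11), 31*sqrt(2) /3, 87*sqrt (6 ) /11, 34, 31*sqrt ( 19 ),51*sqrt( 11 ) ] 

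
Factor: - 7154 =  - 2^1* 7^2*73^1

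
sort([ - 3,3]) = [ - 3,3]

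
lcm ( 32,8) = 32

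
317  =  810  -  493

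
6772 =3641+3131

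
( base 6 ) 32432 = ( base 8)10604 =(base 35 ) 3N4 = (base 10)4484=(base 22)95I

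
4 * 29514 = 118056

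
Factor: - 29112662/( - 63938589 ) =2^1*3^(-1)*11^( - 1)*13^( - 1)*103^( - 1 )*479^1*1447^(-1)*30389^1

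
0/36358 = 0 = 0.00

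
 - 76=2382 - 2458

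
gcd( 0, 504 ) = 504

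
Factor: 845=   5^1*13^2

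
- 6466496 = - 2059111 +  - 4407385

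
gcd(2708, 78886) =2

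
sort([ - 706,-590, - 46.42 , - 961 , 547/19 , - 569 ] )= [ - 961 , - 706 ,-590, - 569 ,-46.42 , 547/19 ]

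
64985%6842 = 3407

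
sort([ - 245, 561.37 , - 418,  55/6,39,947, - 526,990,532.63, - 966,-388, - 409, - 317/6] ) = [ - 966, - 526, - 418,-409, - 388,-245,  -  317/6,55/6,  39, 532.63 , 561.37,947,990]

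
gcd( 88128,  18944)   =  64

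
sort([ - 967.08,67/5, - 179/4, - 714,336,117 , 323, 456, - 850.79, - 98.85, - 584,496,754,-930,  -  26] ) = [ - 967.08, - 930, - 850.79, - 714, - 584, - 98.85, -179/4, - 26,  67/5,117,  323,336, 456,496,754 ]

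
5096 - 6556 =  -1460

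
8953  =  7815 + 1138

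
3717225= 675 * 5507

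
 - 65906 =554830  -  620736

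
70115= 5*14023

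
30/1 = 30 =30.00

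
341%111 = 8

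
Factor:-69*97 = -3^1 *23^1 * 97^1 = - 6693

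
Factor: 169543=11^1*15413^1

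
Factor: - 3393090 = - 2^1*3^4*5^1*59^1*71^1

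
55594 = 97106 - 41512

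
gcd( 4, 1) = 1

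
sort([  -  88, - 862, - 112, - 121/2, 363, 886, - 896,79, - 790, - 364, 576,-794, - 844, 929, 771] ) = [ - 896 , - 862 ,  -  844, - 794, - 790, - 364,- 112, - 88, - 121/2,79,  363,576, 771, 886 , 929] 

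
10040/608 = 1255/76 = 16.51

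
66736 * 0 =0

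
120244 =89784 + 30460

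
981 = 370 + 611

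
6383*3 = 19149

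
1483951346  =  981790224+502161122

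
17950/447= 17950/447 = 40.16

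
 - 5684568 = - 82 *69324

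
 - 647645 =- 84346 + - 563299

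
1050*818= 858900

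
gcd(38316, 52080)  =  372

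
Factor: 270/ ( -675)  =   - 2^1 * 5^(  -  1 )= - 2/5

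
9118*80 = 729440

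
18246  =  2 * 9123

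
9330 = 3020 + 6310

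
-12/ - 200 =3/50=0.06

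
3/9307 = 3/9307 = 0.00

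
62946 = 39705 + 23241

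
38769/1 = 38769 = 38769.00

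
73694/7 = 10527+5/7 = 10527.71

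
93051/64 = 1453 + 59/64 = 1453.92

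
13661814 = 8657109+5004705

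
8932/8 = 1116 + 1/2  =  1116.50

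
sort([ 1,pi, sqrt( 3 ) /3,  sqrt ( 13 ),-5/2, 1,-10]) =[ - 10,-5/2,sqrt( 3) /3, 1  ,  1,  pi , sqrt( 13) ]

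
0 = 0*4286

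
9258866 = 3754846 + 5504020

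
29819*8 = 238552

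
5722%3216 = 2506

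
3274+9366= 12640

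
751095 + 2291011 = 3042106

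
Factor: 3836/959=2^2=4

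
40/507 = 40/507 = 0.08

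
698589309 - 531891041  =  166698268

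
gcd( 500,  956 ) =4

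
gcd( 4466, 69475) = 7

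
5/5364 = 5/5364 = 0.00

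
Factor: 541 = 541^1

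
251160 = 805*312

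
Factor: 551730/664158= 5^1*11^ (-1) * 29^(-1)*53^1 = 265/319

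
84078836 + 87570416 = 171649252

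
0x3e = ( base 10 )62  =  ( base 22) 2i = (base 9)68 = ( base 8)76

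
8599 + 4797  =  13396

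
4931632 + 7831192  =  12762824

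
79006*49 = 3871294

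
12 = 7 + 5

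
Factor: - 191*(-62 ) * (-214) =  - 2^2*31^1*107^1 * 191^1= - 2534188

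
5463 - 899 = 4564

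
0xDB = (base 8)333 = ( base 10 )219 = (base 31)72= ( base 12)163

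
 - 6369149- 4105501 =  - 10474650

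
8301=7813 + 488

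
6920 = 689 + 6231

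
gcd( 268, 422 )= 2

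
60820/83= 60820/83 = 732.77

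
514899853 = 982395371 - 467495518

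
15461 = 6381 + 9080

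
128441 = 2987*43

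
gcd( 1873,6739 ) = 1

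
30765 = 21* 1465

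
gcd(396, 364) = 4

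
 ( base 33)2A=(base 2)1001100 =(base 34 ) 28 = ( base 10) 76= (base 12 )64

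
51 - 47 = 4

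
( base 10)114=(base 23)4M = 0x72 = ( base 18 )66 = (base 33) 3F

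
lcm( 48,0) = 0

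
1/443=1/443= 0.00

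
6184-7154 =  - 970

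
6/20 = 3/10 = 0.30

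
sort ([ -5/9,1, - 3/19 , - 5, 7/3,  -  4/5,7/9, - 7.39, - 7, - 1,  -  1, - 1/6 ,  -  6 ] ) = [ - 7.39, - 7, - 6, - 5, - 1, - 1, - 4/5 , -5/9,  -  1/6, - 3/19, 7/9,1, 7/3]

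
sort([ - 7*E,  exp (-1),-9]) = [  -  7*E, - 9 , exp( - 1) ]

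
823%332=159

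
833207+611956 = 1445163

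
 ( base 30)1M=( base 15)37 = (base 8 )64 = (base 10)52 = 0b110100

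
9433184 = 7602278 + 1830906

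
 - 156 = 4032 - 4188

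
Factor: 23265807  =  3^1*2677^1*2897^1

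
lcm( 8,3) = 24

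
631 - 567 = 64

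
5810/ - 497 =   -  830/71 =- 11.69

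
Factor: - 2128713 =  - 3^1 *313^1*2267^1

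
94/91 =1 + 3/91 =1.03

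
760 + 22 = 782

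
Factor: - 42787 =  - 42787^1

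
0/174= 0 = 0.00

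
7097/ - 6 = -7097/6 =- 1182.83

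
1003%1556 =1003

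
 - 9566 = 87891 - 97457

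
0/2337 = 0=0.00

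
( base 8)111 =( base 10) 73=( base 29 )2F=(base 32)29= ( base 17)45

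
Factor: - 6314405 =-5^1*1262881^1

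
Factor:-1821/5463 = -1/3= - 3^(  -  1)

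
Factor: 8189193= 3^1*1217^1  *2243^1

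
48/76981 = 48/76981 = 0.00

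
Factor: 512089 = 31^1*16519^1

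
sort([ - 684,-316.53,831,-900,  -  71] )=[-900,  -  684, - 316.53 , - 71, 831] 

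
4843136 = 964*5024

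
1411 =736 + 675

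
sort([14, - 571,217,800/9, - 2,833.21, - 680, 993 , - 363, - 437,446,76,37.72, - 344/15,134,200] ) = [ - 680, - 571 , - 437, - 363, - 344/15, - 2, 14, 37.72,76,  800/9,134 , 200, 217,  446, 833.21,993] 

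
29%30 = 29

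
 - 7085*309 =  - 2189265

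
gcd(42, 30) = 6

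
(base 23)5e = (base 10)129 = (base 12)a9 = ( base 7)243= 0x81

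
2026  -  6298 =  -4272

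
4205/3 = 4205/3= 1401.67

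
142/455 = 142/455= 0.31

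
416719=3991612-3574893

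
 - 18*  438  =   - 7884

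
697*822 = 572934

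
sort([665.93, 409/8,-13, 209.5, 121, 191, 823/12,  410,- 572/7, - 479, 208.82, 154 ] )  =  [ - 479,-572/7,- 13 , 409/8, 823/12,121,154, 191, 208.82, 209.5, 410, 665.93 ] 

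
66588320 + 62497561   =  129085881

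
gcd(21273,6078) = 3039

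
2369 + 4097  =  6466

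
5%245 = 5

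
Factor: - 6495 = - 3^1*5^1*433^1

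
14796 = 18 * 822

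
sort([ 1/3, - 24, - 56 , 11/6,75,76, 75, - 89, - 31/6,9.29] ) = [ - 89, - 56, - 24, -31/6,1/3, 11/6,9.29,75,75,76]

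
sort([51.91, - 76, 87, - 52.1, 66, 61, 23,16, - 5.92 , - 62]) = [  -  76, - 62,  -  52.1 , -5.92, 16, 23,  51.91 , 61, 66,87 ]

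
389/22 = 17 + 15/22 = 17.68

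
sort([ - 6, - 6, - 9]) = [ - 9, - 6, - 6]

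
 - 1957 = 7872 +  - 9829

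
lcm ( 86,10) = 430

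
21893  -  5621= 16272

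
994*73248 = 72808512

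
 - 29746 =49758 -79504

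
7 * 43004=301028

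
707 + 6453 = 7160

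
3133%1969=1164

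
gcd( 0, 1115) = 1115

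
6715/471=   14 + 121/471 = 14.26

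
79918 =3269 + 76649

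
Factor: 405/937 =3^4 * 5^1*937^( - 1) 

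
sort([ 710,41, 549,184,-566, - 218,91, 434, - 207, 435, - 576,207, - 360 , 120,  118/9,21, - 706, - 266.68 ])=[ - 706,-576, - 566, - 360, - 266.68, - 218, - 207, 118/9, 21,41,91,  120,184, 207,434,435, 549,710]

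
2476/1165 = 2+146/1165 = 2.13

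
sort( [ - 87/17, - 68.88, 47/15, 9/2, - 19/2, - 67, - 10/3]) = [ - 68.88, - 67,  -  19/2, - 87/17,-10/3,47/15,9/2]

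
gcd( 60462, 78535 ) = 1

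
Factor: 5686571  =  11^1 * 719^2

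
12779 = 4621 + 8158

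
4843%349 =306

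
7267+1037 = 8304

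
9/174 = 3/58  =  0.05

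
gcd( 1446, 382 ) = 2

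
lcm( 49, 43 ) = 2107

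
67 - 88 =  - 21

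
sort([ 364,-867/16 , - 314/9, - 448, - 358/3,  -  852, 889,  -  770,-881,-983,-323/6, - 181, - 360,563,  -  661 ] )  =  [ - 983, - 881,- 852, - 770,  -  661, - 448,-360,-181, - 358/3,  -  867/16, - 323/6, - 314/9, 364,563, 889 ]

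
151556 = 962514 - 810958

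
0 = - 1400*0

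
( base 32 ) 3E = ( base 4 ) 1232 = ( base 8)156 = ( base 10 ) 110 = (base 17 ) 68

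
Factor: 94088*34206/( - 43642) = - 1609187064/21821 = - 2^3*3^1*19^1 *619^1*5701^1 * 21821^( - 1 ) 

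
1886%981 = 905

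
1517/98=15 + 47/98 = 15.48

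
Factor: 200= 2^3*5^2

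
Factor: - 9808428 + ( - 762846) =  - 2^1*3^2  *7^1*53^1*1583^1= - 10571274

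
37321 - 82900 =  - 45579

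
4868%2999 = 1869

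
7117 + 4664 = 11781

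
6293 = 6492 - 199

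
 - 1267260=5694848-6962108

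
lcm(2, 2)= 2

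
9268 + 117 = 9385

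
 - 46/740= - 1+347/370= - 0.06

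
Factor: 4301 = 11^1*17^1 * 23^1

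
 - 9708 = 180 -9888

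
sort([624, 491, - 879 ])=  [ - 879, 491, 624]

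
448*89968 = 40305664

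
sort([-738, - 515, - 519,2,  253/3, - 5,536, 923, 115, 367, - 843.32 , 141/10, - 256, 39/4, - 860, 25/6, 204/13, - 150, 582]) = [ - 860, - 843.32, - 738, - 519, - 515,-256,  -  150 , - 5,2, 25/6, 39/4,  141/10,  204/13,  253/3,115,367,  536,  582, 923]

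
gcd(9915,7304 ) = 1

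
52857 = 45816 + 7041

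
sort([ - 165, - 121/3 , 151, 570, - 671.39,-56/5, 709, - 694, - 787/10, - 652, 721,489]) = [ - 694,  -  671.39, - 652,- 165, - 787/10, - 121/3, - 56/5,151,  489,570,709, 721] 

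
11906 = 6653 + 5253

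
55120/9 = 6124+ 4/9 = 6124.44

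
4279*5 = 21395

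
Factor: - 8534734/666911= - 2^1*7^( - 1 )*13^1*31^1*10589^1*95273^( - 1 )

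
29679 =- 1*( - 29679 )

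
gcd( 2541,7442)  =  1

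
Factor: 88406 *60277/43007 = 5328848462/43007 = 2^1 * 7^1*29^ (-1)*79^1*109^1*1483^( - 1)*44203^1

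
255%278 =255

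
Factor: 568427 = 223^1*2549^1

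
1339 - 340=999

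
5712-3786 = 1926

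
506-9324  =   - 8818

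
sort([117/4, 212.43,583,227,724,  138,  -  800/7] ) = [ - 800/7,117/4, 138, 212.43,227, 583, 724 ] 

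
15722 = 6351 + 9371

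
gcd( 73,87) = 1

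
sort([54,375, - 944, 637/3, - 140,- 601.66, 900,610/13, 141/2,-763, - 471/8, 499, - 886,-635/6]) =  [ - 944 , - 886, - 763, - 601.66, - 140 , - 635/6,- 471/8,610/13,  54, 141/2, 637/3,375, 499,900]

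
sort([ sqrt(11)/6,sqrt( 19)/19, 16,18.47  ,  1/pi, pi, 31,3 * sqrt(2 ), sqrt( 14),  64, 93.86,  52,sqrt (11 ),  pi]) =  [ sqrt(19 )/19,  1/pi,  sqrt( 11 )/6,pi , pi, sqrt( 11), sqrt( 14),3*sqrt( 2 ),  16,18.47, 31, 52, 64, 93.86 ] 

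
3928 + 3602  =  7530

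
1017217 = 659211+358006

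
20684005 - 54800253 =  - 34116248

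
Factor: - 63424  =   - 2^6*991^1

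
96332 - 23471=72861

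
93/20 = 93/20 = 4.65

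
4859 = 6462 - 1603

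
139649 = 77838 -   -  61811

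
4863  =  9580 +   -  4717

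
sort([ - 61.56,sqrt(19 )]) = [ - 61.56, sqrt (19)] 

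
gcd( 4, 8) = 4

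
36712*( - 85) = - 3120520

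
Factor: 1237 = 1237^1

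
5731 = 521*11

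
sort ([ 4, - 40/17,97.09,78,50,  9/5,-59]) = [- 59,-40/17, 9/5,  4, 50, 78,97.09 ] 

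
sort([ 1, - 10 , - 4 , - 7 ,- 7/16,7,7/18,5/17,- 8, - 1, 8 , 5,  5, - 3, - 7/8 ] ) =[- 10, - 8, - 7, - 4, - 3, - 1, - 7/8 ,  -  7/16,5/17, 7/18, 1,5, 5,7,8]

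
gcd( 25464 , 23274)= 6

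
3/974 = 3/974=0.00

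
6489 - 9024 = -2535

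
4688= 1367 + 3321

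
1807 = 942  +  865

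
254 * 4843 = 1230122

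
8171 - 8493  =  -322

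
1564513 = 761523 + 802990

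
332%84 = 80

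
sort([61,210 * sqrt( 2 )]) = [61,210*sqrt( 2)]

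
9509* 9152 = 87026368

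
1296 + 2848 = 4144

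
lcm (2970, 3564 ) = 17820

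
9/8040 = 3/2680 = 0.00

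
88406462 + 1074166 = 89480628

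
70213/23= 70213/23   =  3052.74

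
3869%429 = 8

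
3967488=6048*656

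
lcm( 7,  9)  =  63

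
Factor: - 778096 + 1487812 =2^2*3^1*7^2*17^1*71^1  =  709716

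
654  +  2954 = 3608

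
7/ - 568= - 1  +  561/568 = - 0.01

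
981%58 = 53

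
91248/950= 45624/475 = 96.05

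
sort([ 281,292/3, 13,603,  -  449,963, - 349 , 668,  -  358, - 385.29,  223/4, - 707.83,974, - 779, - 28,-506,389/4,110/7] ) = [ -779, - 707.83, - 506, - 449, - 385.29,-358, - 349, - 28, 13, 110/7,223/4, 389/4, 292/3, 281,603,668,963 , 974 ]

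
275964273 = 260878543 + 15085730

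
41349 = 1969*21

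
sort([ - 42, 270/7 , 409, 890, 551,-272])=[ - 272, - 42 , 270/7,  409,551, 890]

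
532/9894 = 266/4947  =  0.05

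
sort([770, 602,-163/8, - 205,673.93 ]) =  [  -  205, - 163/8,602,673.93, 770 ]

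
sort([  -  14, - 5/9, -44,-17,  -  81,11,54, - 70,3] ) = [  -  81,-70, - 44,- 17 , - 14, - 5/9,3,11,54 ] 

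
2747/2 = 2747/2 = 1373.50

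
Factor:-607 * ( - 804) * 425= 207411900= 2^2 *3^1*5^2 * 17^1*67^1*607^1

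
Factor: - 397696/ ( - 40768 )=2^1*7^( - 2 ) * 239^1 = 478/49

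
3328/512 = 13/2 = 6.50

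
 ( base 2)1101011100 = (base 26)172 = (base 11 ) 712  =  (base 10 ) 860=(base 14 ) 456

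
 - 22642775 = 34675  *(-653)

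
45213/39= 15071/13= 1159.31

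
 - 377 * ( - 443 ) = 167011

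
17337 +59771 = 77108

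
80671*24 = 1936104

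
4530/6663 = 1510/2221 =0.68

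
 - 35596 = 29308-64904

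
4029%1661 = 707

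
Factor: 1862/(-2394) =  - 7/9 = -3^(-2)*7^1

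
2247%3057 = 2247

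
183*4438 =812154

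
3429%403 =205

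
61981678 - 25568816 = 36412862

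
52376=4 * 13094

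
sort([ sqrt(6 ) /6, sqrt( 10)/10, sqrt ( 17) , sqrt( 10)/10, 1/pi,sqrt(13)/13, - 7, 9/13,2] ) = [ - 7, sqrt( 13)/13,sqrt( 10)/10, sqrt ( 10)/10,1/pi , sqrt(6) /6,9/13 , 2,  sqrt( 17) ] 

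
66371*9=597339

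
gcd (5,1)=1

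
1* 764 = 764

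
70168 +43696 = 113864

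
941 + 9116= 10057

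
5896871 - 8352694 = -2455823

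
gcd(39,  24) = 3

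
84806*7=593642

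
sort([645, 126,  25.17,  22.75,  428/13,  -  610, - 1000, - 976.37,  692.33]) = [ - 1000,- 976.37, - 610,22.75,25.17, 428/13, 126, 645,  692.33]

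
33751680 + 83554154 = 117305834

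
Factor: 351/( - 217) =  - 3^3* 7^(-1)  *  13^1*31^( - 1) 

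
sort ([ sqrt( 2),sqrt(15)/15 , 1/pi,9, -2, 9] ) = [ - 2,sqrt(15)/15,  1/pi , sqrt( 2 ),9  ,  9]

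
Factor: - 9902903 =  - 23^1*557^1*773^1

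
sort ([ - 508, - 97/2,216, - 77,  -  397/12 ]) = [ - 508, - 77, - 97/2, - 397/12 , 216]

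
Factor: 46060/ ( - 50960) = - 2^ ( - 2)*13^( - 1 ) * 47^1= - 47/52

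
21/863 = 21/863 =0.02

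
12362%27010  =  12362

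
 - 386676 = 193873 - 580549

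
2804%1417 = 1387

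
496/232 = 62/29 = 2.14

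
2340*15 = 35100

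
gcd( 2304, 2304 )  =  2304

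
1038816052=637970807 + 400845245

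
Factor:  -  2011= -2011^1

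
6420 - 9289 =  - 2869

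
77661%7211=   5551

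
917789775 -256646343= 661143432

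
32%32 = 0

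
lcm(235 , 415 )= 19505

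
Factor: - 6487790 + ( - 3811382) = -2^2*13^1*37^1 * 53^1*101^1=-10299172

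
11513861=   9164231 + 2349630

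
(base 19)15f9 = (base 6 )105250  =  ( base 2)10001011111110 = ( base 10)8958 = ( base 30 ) 9si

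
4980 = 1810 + 3170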